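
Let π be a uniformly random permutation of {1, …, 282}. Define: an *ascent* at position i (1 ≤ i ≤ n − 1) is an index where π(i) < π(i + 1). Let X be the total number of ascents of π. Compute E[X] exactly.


Write X = Σ X_I over i = 1, …, 281, with X_I the indicator of one ascent.
There are 281 indicators.
For each fixed i, the pair (π(i), π(i+1)) is a uniformly random ordered pair of distinct values from {1, …, 282}; by symmetry P[π(i) < π(i+1)] = 1/2.
By linearity: E[X] = 281 · (1/2) = (282 − 1) · (1/2) = 281/2 ≈ 140.5000.

E[X] = 281/2 = 140.5000.


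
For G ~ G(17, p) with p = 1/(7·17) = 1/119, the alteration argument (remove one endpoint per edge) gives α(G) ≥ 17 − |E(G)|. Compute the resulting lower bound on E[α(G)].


E[|E(G)|] = C(17, 2)·p = 136 · (1/119) = 8/7.
E[α(G)] ≥ n − E[|E(G)|] = 17 − 8/7 = 111/7.
Numerically: ≈ 15.857.
(This is only a lower bound; the true E[α(G)] may be larger.)

E[α(G)] ≥ 111/7 ≈ 15.857.


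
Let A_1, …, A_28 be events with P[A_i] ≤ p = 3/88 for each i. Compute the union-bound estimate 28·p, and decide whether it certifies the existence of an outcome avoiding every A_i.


Union bound: P[∪_{i=1}^{28} A_i] ≤ Σ_i P[A_i] ≤ 28·p = 28·(3/88) = 21/22.
Numerically: 21/22 ≈ 0.9545455.
Is 21/22 < 1? YES.
Since P[∪ A_i] ≤ 21/22 < 1, the complement has P[∩ A_i^c] ≥ 1 − 21/22 = 1/22 > 0, so some outcome avoids every A_i.

28·p = 21/22 ≈ 0.9545455; existence CERTIFIED by the union bound.


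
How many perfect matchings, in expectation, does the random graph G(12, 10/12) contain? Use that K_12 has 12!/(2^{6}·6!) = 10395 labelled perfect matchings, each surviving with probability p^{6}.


K_12 has 12!/(2^{6}·6!) = 10395 labelled perfect matchings.
For each such perfect matching H, let X_H = 1 if all 6 edges of H are present in G. Then P[X_H = 1] = p^{6} = (5/6)^{6} = 15625/46656.
Summing the indicators: E[X] = Σ_H E[X_H] = 10395 · p^{6} = 10395 · 15625/46656 = 6015625/1728.
Numerically: E[X] ≈ 3.48e+03.

E[X] = 10395 · (5/6)^{6} = 6015625/1728 ≈ 3.48e+03.


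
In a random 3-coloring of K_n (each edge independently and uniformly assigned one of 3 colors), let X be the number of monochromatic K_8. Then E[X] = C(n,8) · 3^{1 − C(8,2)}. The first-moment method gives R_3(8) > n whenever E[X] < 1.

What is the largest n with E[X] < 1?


We need C(n, 8) · 3^{1 − 28} < 1, i.e. C(n, 8) < 3^{28 − 1} = 7625597484987.
Check values of n near the boundary:
  n = 151: C(151, 8) = 5551321138650; 5551321138650 < 7625597484987? YES
  n = 152: C(152, 8) = 5859727868575; 5859727868575 < 7625597484987? YES
  n = 153: C(153, 8) = 6183023199255; 6183023199255 < 7625597484987? YES
  n = 154: C(154, 8) = 6521818990995; 6521818990995 < 7625597484987? YES
  n = 155: C(155, 8) = 6876747915675; 6876747915675 < 7625597484987? YES
  n = 156: C(156, 8) = 7248464019225; 7248464019225 < 7625597484987? YES
  n = 157: C(157, 8) = 7637643295425; 7637643295425 < 7625597484987? NO
  n = 158: C(158, 8) = 8044984271181; 8044984271181 < 7625597484987? NO
The largest n with C(n, 8) < 7625597484987 is n = 156 (where E[X] = 805384891025/847288609443 ≈ 0.9505437). Hence R_3(8) > 156, i.e. R_3(8) ≥ 157.

Largest n = 156; hence R_3(8) > 156.


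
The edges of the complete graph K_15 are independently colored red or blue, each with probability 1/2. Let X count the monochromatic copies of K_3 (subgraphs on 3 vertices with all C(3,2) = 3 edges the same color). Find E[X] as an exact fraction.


Let X = Σ_S X_S over the C(15, 3) = 455 subsets S of size 3, where X_S = 1 if the K_3 on S is monochromatic.
For a fixed S, the K_3 on S has C(3, 2) = 3 edges. P[all 3 edges red] = (1/2)^3, and likewise for blue, so P[monochromatic] = 2·(1/2)^3 = 2^{1 − 3} = 1/4.
By linearity of expectation: E[X] = C(15, 3) · 2^{1 − 3} = 455 · 1/4 = 455/4.
Numerically: E[X] ≈ 113.750000.

E[X] = C(15,3)·2^(1−C(3,2)) = 455/4 ≈ 113.750000.


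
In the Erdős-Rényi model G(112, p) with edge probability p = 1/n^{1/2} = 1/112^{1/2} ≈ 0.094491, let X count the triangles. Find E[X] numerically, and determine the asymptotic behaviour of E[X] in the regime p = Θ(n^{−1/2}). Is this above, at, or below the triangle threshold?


Number of potential triangles: C(112, 3) = 227920.
Each occurs with probability p³ ≈ (0.094491)³ ≈ 8.4367070e-04.
By linearity: E[X] = C(112, 3)·p³ ≈ 227920 · 8.4367070e-04 ≈ 192.28943.
Since α = 1/2 < 1, p = c/n^{1/2} ≫ 1/n is above the triangle threshold p ~ 1/n. Asymptotically E[X] ~ (c³/6)·n^{3(1−α)} = (1³/6)·n^{1.5} → ∞; triangles are abundant w.h.p.

E[X] ≈ 192.28943; in regime p = Θ(1/n^{1/2}) E[X] diverges (above the triangle threshold p ~ 1/n).


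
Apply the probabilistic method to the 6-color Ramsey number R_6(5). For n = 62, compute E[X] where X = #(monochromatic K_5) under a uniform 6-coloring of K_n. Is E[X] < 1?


E[X] = C(62, 5) · 6^{1 − 10} = 6471002 · 6^{−9} = 6471002/10077696.
As a reduced fraction: E[X] = 3235501/5038848 ≈ 0.642111.
Is E[X] < 1? YES.
Since E[X] < 1, there exists a 6-coloring of K_{62} with no monochromatic K_5; hence R_6(5) > 62.

E[X] = 3235501/5038848 ≈ 0.642111; E[X] < 1, so R_6(5) > 62.


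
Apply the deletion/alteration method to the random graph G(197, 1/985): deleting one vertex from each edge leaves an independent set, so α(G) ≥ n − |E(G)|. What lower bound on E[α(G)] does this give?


E[|E(G)|] = C(197, 2)·p = 19306 · (1/985) = 98/5.
E[α(G)] ≥ n − E[|E(G)|] = 197 − 98/5 = 887/5.
Numerically: ≈ 177.400000.
(This is only a lower bound; the true E[α(G)] may be larger.)

E[α(G)] ≥ 887/5 ≈ 177.400000.


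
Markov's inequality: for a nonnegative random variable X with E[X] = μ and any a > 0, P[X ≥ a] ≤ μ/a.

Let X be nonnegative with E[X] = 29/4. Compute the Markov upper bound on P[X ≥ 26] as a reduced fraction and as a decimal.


μ = E[X] = 29/4, a = 26.
Markov: P[X ≥ 26] ≤ μ/a = (29/4)/26 = 29/104.
Numerically: ≈ 0.278846.
(Since a = 26 > μ = 7.250000, the bound 29/104 is < 1 and informative.)

P[X ≥ 26] ≤ 29/104 ≈ 0.278846.


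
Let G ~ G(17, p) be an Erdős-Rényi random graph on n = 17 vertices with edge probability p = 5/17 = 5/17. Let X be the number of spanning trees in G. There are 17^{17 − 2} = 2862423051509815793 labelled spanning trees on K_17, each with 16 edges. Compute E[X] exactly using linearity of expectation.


K_17 has 17^{17 − 2} = 2862423051509815793 labelled spanning trees.
For each such spanning tree H, let X_H = 1 if all 16 edges of H are present in G. Then P[X_H = 1] = p^{16} = (5/17)^{16} = 152587890625/48661191875666868481.
Summing the indicators: E[X] = Σ_H E[X_H] = 2862423051509815793 · p^{16} = 2862423051509815793 · 152587890625/48661191875666868481 = 152587890625/17.
Numerically: E[X] ≈ 8.9758e+09.

E[X] = 2862423051509815793 · (5/17)^{16} = 152587890625/17 ≈ 8.9758e+09.


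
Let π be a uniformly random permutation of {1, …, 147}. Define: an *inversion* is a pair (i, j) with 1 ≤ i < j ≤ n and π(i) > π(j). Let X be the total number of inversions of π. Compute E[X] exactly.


Write X = Σ X_I over the C(147, 2) = 10731 pairs i < j, with X_I the indicator of one inversion.
There are 10731 indicators.
For each fixed pair i < j, the values π(i) and π(j) are two distinct elements of {1, …, 147} in uniformly random order; by symmetry P[π(i) > π(j)] = 1/2.
By linearity: E[X] = 10731 · (1/2) = C(147, 2) · (1/2) = 10731/2 = 10731/2 ≈ 5365.500000.

E[X] = 10731/2 = 5365.500000.


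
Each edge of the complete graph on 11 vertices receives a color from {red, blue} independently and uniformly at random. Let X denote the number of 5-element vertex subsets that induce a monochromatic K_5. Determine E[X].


Let X = Σ_S X_S over the C(11, 5) = 462 subsets S of size 5, where X_S = 1 if the K_5 on S is monochromatic.
For a fixed S, the K_5 on S has C(5, 2) = 10 edges. P[all 10 edges red] = (1/2)^10, and likewise for blue, so P[monochromatic] = 2·(1/2)^10 = 2^{1 − 10} = 1/512.
Summing: E[X] = C(11, 5) · 2^{1 − 10} = 462 · 1/512 = 231/256.
Numerically: E[X] ≈ 0.902.

E[X] = C(11,5)·2^(1−C(5,2)) = 231/256 ≈ 0.902.


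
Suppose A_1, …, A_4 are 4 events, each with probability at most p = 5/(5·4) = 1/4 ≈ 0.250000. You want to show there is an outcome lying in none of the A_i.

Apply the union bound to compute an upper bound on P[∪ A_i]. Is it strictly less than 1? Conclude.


Union bound: P[∪_{i=1}^{4} A_i] ≤ Σ_i P[A_i] ≤ 4·p = 4·(1/4) = 1.
Numerically: 1 ≈ 1.000000.
Is 1 < 1? NO.
Since the bound 1 is ≥ 1, the union bound is uninformative here; it does NOT by itself certify existence.

4·p = 1 ≈ 1.000000; existence NOT certified by the union bound.


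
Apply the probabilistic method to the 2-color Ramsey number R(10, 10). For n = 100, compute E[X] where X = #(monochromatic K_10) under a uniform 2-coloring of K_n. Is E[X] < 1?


E[X] = C(100, 10) · 2^{1 − 45} = 17310309456440 · 2^{−44} = 17310309456440/17592186044416.
As a reduced fraction: E[X] = 2163788682055/2199023255552 ≈ 0.984.
Is E[X] < 1? YES.
Since E[X] < 1, there exists a 2-coloring of K_{100} with no monochromatic K_10; hence R(10, 10) > 100.

E[X] = 2163788682055/2199023255552 ≈ 0.984; E[X] < 1, so R(10, 10) > 100.


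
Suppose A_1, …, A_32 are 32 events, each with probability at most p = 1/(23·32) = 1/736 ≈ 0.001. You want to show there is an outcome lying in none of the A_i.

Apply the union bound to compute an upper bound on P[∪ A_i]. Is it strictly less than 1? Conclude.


Union bound: P[∪_{i=1}^{32} A_i] ≤ Σ_i P[A_i] ≤ 32·p = 32·(1/736) = 1/23.
Numerically: 1/23 ≈ 0.043.
Is 1/23 < 1? YES.
Since P[∪ A_i] ≤ 1/23 < 1, the complement has P[∩ A_i^c] ≥ 1 − 1/23 = 22/23 > 0, so some outcome avoids every A_i.

32·p = 1/23 ≈ 0.043; existence CERTIFIED by the union bound.


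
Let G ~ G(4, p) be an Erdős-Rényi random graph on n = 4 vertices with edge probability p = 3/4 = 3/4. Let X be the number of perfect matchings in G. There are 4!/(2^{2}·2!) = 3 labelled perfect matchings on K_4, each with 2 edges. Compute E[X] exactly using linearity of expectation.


K_4 has 4!/(2^{2}·2!) = 3 labelled perfect matchings.
For each such perfect matching H, let X_H = 1 if all 2 edges of H are present in G. Then P[X_H = 1] = p^{2} = (3/4)^{2} = 9/16.
By linearity of expectation: E[X] = Σ_H E[X_H] = 3 · p^{2} = 3 · 9/16 = 27/16.
Numerically: E[X] ≈ 1.688.

E[X] = 3 · (3/4)^{2} = 27/16 ≈ 1.688.


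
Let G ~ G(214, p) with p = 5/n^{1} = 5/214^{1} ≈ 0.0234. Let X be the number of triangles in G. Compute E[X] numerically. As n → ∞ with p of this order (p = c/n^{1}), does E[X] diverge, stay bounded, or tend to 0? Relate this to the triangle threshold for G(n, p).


Number of potential triangles: C(214, 3) = 1610564.
Each occurs with probability p³ ≈ (0.0234)³ ≈ 1.27547e-05.
By linearity: E[X] = C(214, 3)·p³ ≈ 1610564 · 1.27547e-05 ≈ 20.542.
Here α = 1, so p = 5/n is exactly at the triangle threshold p ~ 1/n. Asymptotically E[X] → c³/6 = 5³/6 = 125/6 ≈ 20.833, a bounded constant. In this regime the triangle count is asymptotically Poisson(c³/6).

E[X] ≈ 20.542; in regime p = Θ(1/n^{1}) E[X] stays bounded (at the triangle threshold p ~ 1/n).


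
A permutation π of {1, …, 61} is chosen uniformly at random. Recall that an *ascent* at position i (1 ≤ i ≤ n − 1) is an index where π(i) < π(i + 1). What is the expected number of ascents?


Write X = Σ X_I over i = 1, …, 60, with X_I the indicator of one ascent.
There are 60 indicators.
For each fixed i, the pair (π(i), π(i+1)) is a uniformly random ordered pair of distinct values from {1, …, 61}; by symmetry P[π(i) < π(i+1)] = 1/2.
By linearity: E[X] = 60 · (1/2) = (61 − 1) · (1/2) = 30 ≈ 30.0000.

E[X] = 30 = 30.0000.


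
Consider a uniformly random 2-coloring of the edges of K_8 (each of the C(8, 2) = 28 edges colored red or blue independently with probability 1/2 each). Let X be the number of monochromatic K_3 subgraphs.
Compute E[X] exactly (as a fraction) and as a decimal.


Let X = Σ_S X_S over the C(8, 3) = 56 subsets S of size 3, where X_S = 1 if the K_3 on S is monochromatic.
For a fixed S, the K_3 on S has C(3, 2) = 3 edges. P[all 3 edges red] = (1/2)^3, and likewise for blue, so P[monochromatic] = 2·(1/2)^3 = 2^{1 − 3} = 1/4.
By linearity of expectation: E[X] = C(8, 3) · 2^{1 − 3} = 56 · 1/4 = 14.
Numerically: E[X] ≈ 14.000.

E[X] = C(8,3)·2^(1−C(3,2)) = 14 ≈ 14.000.


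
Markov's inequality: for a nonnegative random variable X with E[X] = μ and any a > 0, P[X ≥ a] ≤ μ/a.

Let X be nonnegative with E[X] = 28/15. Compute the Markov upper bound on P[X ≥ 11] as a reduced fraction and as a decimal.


μ = E[X] = 28/15, a = 11.
Markov: P[X ≥ 11] ≤ μ/a = (28/15)/11 = 28/165.
Numerically: ≈ 0.16970.
(Since a = 11 > μ = 1.86667, the bound 28/165 is < 1 and informative.)

P[X ≥ 11] ≤ 28/165 ≈ 0.16970.


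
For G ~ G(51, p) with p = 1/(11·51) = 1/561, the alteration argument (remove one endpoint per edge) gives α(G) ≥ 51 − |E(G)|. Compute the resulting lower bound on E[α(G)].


E[|E(G)|] = C(51, 2)·p = 1275 · (1/561) = 25/11.
E[α(G)] ≥ n − E[|E(G)|] = 51 − 25/11 = 536/11.
Numerically: ≈ 48.72727.
(This is only a lower bound; the true E[α(G)] may be larger.)

E[α(G)] ≥ 536/11 ≈ 48.72727.


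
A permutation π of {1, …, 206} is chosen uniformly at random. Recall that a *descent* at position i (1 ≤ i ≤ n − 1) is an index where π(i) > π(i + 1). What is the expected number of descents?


Write X = Σ X_I over i = 1, …, 205, with X_I the indicator of one descent.
There are 205 indicators.
For each fixed i, the pair (π(i), π(i+1)) is a uniformly random ordered pair of distinct values from {1, …, 206}; by symmetry P[π(i) > π(i+1)] = 1/2.
By linearity: E[X] = 205 · (1/2) = (206 − 1) · (1/2) = 205/2 ≈ 102.500000.

E[X] = 205/2 = 102.500000.


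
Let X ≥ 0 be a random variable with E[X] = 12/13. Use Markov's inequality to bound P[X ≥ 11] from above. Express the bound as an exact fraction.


μ = E[X] = 12/13, a = 11.
Markov: P[X ≥ 11] ≤ μ/a = (12/13)/11 = 12/143.
Numerically: ≈ 0.083916.
(Since a = 11 > μ = 0.923077, the bound 12/143 is < 1 and informative.)

P[X ≥ 11] ≤ 12/143 ≈ 0.083916.


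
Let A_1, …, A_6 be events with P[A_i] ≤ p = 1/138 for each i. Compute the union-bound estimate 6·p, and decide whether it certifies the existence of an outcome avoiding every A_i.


Union bound: P[∪_{i=1}^{6} A_i] ≤ Σ_i P[A_i] ≤ 6·p = 6·(1/138) = 1/23.
Numerically: 1/23 ≈ 0.043478.
Is 1/23 < 1? YES.
Since P[∪ A_i] ≤ 1/23 < 1, the complement has P[∩ A_i^c] ≥ 1 − 1/23 = 22/23 > 0, so some outcome avoids every A_i.

6·p = 1/23 ≈ 0.043478; existence CERTIFIED by the union bound.


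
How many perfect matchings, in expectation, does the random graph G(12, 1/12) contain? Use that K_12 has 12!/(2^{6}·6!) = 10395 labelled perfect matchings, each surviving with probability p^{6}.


K_12 has 12!/(2^{6}·6!) = 10395 labelled perfect matchings.
For each such perfect matching H, let X_H = 1 if all 6 edges of H are present in G. Then P[X_H = 1] = p^{6} = (1/12)^{6} = 1/2985984.
By linearity of expectation: E[X] = Σ_H E[X_H] = 10395 · p^{6} = 10395 · 1/2985984 = 385/110592.
Numerically: E[X] ≈ 0.00348.

E[X] = 10395 · (1/12)^{6} = 385/110592 ≈ 0.00348.


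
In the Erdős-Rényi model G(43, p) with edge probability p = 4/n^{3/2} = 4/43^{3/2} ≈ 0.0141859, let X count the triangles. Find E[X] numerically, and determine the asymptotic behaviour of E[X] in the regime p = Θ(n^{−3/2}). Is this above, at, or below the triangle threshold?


Number of potential triangles: C(43, 3) = 12341.
Each occurs with probability p³ ≈ (0.0141859)³ ≈ 2.85477526e-06.
By linearity: E[X] = C(43, 3)·p³ ≈ 12341 · 2.85477526e-06 ≈ 0.035231.
Since α = 3/2 > 1, p = c/n^{3/2} = o(1/n) is below the triangle threshold p ~ 1/n. Asymptotically E[X] ~ (c³/6)·n^{3(1−α)} = (4³/6)·n^{-1.5} → 0, so by Markov's inequality G has no triangles w.h.p.

E[X] ≈ 0.035231; in regime p = Θ(1/n^{3/2}) E[X] tends to 0 (below the triangle threshold p ~ 1/n).


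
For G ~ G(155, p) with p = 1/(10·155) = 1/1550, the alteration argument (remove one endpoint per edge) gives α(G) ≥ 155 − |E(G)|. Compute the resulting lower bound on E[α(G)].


E[|E(G)|] = C(155, 2)·p = 11935 · (1/1550) = 77/10.
E[α(G)] ≥ n − E[|E(G)|] = 155 − 77/10 = 1473/10.
Numerically: ≈ 147.300000.
(This is only a lower bound; the true E[α(G)] may be larger.)

E[α(G)] ≥ 1473/10 ≈ 147.300000.


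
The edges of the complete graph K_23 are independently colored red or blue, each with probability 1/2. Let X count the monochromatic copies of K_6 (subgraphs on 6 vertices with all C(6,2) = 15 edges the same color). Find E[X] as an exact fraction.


Let X = Σ_S X_S over the C(23, 6) = 100947 subsets S of size 6, where X_S = 1 if the K_6 on S is monochromatic.
For a fixed S, the K_6 on S has C(6, 2) = 15 edges. P[all 15 edges red] = (1/2)^15, and likewise for blue, so P[monochromatic] = 2·(1/2)^15 = 2^{1 − 15} = 1/16384.
By linearity of expectation: E[X] = C(23, 6) · 2^{1 − 15} = 100947 · 1/16384 = 100947/16384.
Numerically: E[X] ≈ 6.1613.

E[X] = C(23,6)·2^(1−C(6,2)) = 100947/16384 ≈ 6.1613.


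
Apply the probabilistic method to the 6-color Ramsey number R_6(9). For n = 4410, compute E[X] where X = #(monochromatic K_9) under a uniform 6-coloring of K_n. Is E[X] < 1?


E[X] = C(4410, 9) · 6^{1 − 36} = 1724394906266704102180823710 · 6^{−35} = 1724394906266704102180823710/1719070799748422591028658176.
As a reduced fraction: E[X] = 862197453133352051090411855/859535399874211295514329088 ≈ 1.0030971.
Is E[X] < 1? NO.
Since E[X] ≥ 1, the first-moment bound is inconclusive at n = 4410; it does NOT by itself certify R_6(9) > 4410.

E[X] = 862197453133352051090411855/859535399874211295514329088 ≈ 1.0030971; E[X] ≥ 1; first-moment method inconclusive here.


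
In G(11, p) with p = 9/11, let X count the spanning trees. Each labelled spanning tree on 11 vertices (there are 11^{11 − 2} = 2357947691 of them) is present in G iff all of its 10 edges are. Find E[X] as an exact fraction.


K_11 has 11^{11 − 2} = 2357947691 labelled spanning trees.
For each such spanning tree H, let X_H = 1 if all 10 edges of H are present in G. Then P[X_H = 1] = p^{10} = (9/11)^{10} = 3486784401/25937424601.
By linearity: E[X] = Σ_H E[X_H] = 2357947691 · p^{10} = 2357947691 · 3486784401/25937424601 = 3486784401/11.
Numerically: E[X] ≈ 3.17e+08.

E[X] = 2357947691 · (9/11)^{10} = 3486784401/11 ≈ 3.17e+08.


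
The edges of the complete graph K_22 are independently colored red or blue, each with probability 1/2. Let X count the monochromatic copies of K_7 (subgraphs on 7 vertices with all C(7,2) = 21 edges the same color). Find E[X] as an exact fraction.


Let X = Σ_S X_S over the C(22, 7) = 170544 subsets S of size 7, where X_S = 1 if the K_7 on S is monochromatic.
For a fixed S, the K_7 on S has C(7, 2) = 21 edges. P[all 21 edges red] = (1/2)^21, and likewise for blue, so P[monochromatic] = 2·(1/2)^21 = 2^{1 − 21} = 1/1048576.
Summing: E[X] = C(22, 7) · 2^{1 − 21} = 170544 · 1/1048576 = 10659/65536.
Numerically: E[X] ≈ 0.16264.

E[X] = C(22,7)·2^(1−C(7,2)) = 10659/65536 ≈ 0.16264.


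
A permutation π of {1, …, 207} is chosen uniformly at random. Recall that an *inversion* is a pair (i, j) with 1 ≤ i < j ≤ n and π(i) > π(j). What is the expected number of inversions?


Write X = Σ X_I over the C(207, 2) = 21321 pairs i < j, with X_I the indicator of one inversion.
There are 21321 indicators.
For each fixed pair i < j, the values π(i) and π(j) are two distinct elements of {1, …, 207} in uniformly random order; by symmetry P[π(i) > π(j)] = 1/2.
By linearity: E[X] = 21321 · (1/2) = C(207, 2) · (1/2) = 21321/2 = 21321/2 ≈ 10660.5000.

E[X] = 21321/2 = 10660.5000.


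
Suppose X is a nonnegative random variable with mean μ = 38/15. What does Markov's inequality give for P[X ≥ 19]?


μ = E[X] = 38/15, a = 19.
Markov: P[X ≥ 19] ≤ μ/a = (38/15)/19 = 2/15.
Numerically: ≈ 0.1333.
(Since a = 19 > μ = 2.5333, the bound 2/15 is < 1 and informative.)

P[X ≥ 19] ≤ 2/15 ≈ 0.1333.


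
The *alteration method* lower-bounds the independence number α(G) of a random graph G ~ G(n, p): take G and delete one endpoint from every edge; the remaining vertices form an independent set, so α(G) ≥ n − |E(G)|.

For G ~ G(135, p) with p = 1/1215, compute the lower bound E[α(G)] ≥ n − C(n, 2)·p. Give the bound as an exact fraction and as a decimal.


E[|E(G)|] = C(135, 2)·p = 9045 · (1/1215) = 67/9.
E[α(G)] ≥ n − E[|E(G)|] = 135 − 67/9 = 1148/9.
Numerically: ≈ 127.55556.
(This is only a lower bound; the true E[α(G)] may be larger.)

E[α(G)] ≥ 1148/9 ≈ 127.55556.


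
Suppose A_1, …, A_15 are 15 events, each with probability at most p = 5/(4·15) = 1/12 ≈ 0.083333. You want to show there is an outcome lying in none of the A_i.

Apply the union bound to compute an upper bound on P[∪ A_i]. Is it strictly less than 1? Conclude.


Union bound: P[∪_{i=1}^{15} A_i] ≤ Σ_i P[A_i] ≤ 15·p = 15·(1/12) = 5/4.
Numerically: 5/4 ≈ 1.250000.
Is 5/4 < 1? NO.
Since the bound 5/4 is ≥ 1, the union bound is uninformative here; it does NOT by itself certify existence.

15·p = 5/4 ≈ 1.250000; existence NOT certified by the union bound.


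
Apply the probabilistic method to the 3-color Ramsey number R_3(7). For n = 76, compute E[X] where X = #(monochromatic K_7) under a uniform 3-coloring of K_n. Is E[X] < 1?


E[X] = C(76, 7) · 3^{1 − 21} = 2186189400 · 3^{−20} = 2186189400/3486784401.
As a reduced fraction: E[X] = 728729800/1162261467 ≈ 0.6269930.
Is E[X] < 1? YES.
Since E[X] < 1, there exists a 3-coloring of K_{76} with no monochromatic K_7; hence R_3(7) > 76.

E[X] = 728729800/1162261467 ≈ 0.6269930; E[X] < 1, so R_3(7) > 76.


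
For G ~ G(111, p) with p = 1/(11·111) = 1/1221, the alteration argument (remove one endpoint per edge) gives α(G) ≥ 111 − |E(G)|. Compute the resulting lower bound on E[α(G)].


E[|E(G)|] = C(111, 2)·p = 6105 · (1/1221) = 5.
E[α(G)] ≥ n − E[|E(G)|] = 111 − 5 = 106.
Numerically: ≈ 106.00000.
(This is only a lower bound; the true E[α(G)] may be larger.)

E[α(G)] ≥ 106 ≈ 106.00000.


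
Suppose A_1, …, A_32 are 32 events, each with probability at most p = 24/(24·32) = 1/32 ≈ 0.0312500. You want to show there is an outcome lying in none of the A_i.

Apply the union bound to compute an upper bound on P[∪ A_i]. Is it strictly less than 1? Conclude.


Union bound: P[∪_{i=1}^{32} A_i] ≤ Σ_i P[A_i] ≤ 32·p = 32·(1/32) = 1.
Numerically: 1 ≈ 1.0000000.
Is 1 < 1? NO.
Since the bound 1 is ≥ 1, the union bound is uninformative here; it does NOT by itself certify existence.

32·p = 1 ≈ 1.0000000; existence NOT certified by the union bound.


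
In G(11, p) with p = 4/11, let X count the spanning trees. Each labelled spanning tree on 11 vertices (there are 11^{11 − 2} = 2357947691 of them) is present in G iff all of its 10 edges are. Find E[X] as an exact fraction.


K_11 has 11^{11 − 2} = 2357947691 labelled spanning trees.
For each such spanning tree H, let X_H = 1 if all 10 edges of H are present in G. Then P[X_H = 1] = p^{10} = (4/11)^{10} = 1048576/25937424601.
By linearity of expectation: E[X] = Σ_H E[X_H] = 2357947691 · p^{10} = 2357947691 · 1048576/25937424601 = 1048576/11.
Numerically: E[X] ≈ 9.533e+04.

E[X] = 2357947691 · (4/11)^{10} = 1048576/11 ≈ 9.533e+04.


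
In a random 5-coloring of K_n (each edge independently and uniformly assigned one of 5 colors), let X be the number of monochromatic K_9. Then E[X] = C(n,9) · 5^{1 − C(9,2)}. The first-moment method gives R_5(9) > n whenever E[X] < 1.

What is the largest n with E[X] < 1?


We need C(n, 9) · 5^{1 − 36} < 1, i.e. C(n, 9) < 5^{36 − 1} = 2910383045673370361328125.
Check values of n near the boundary:
  n = 2169: C(2169, 9) = 2879753360044504243499683; 2879753360044504243499683 < 2910383045673370361328125? YES
  n = 2170: C(2170, 9) = 2891746779868845075610510; 2891746779868845075610510 < 2910383045673370361328125? YES
  n = 2171: C(2171, 9) = 2903784578674959601827205; 2903784578674959601827205 < 2910383045673370361328125? YES
  n = 2172: C(2172, 9) = 2915866900084148060642020; 2915866900084148060642020 < 2910383045673370361328125? NO
The largest n with C(n, 9) < 2910383045673370361328125 is n = 2171 (where E[X] = 580756915734991920365441/582076609134674072265625 ≈ 0.997733). Hence R_5(9) > 2171, i.e. R_5(9) ≥ 2172.

Largest n = 2171; hence R_5(9) > 2171.


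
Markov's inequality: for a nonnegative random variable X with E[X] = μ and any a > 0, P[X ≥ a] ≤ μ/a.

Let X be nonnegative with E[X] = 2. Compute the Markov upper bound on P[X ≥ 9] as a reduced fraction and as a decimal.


μ = E[X] = 2, a = 9.
Markov: P[X ≥ 9] ≤ μ/a = (2)/9 = 2/9.
Numerically: ≈ 0.2222.
(Since a = 9 > μ = 2.0000, the bound 2/9 is < 1 and informative.)

P[X ≥ 9] ≤ 2/9 ≈ 0.2222.


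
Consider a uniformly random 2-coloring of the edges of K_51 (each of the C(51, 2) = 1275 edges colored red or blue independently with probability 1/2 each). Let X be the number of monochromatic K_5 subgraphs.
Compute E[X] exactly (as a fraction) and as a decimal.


Let X = Σ_S X_S over the C(51, 5) = 2349060 subsets S of size 5, where X_S = 1 if the K_5 on S is monochromatic.
For a fixed S, the K_5 on S has C(5, 2) = 10 edges. P[all 10 edges red] = (1/2)^10, and likewise for blue, so P[monochromatic] = 2·(1/2)^10 = 2^{1 − 10} = 1/512.
By linearity of expectation: E[X] = C(51, 5) · 2^{1 − 10} = 2349060 · 1/512 = 587265/128.
Numerically: E[X] ≈ 4588.008.

E[X] = C(51,5)·2^(1−C(5,2)) = 587265/128 ≈ 4588.008.


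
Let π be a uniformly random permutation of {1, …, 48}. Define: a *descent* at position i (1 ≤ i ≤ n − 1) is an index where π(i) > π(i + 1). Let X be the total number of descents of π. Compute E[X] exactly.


Write X = Σ X_I over i = 1, …, 47, with X_I the indicator of one descent.
There are 47 indicators.
For each fixed i, the pair (π(i), π(i+1)) is a uniformly random ordered pair of distinct values from {1, …, 48}; by symmetry P[π(i) > π(i+1)] = 1/2.
By linearity: E[X] = 47 · (1/2) = (48 − 1) · (1/2) = 47/2 ≈ 23.500000.

E[X] = 47/2 = 23.500000.


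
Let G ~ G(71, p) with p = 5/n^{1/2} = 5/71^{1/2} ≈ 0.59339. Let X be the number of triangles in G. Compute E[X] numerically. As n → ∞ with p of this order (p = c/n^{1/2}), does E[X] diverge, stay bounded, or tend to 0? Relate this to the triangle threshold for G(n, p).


Number of potential triangles: C(71, 3) = 57155.
Each occurs with probability p³ ≈ (0.59339)³ ≈ 2.0894043e-01.
By linearity: E[X] = C(71, 3)·p³ ≈ 57155 · 2.0894043e-01 ≈ 11941.99044.
Since α = 1/2 < 1, p = c/n^{1/2} ≫ 1/n is above the triangle threshold p ~ 1/n. Asymptotically E[X] ~ (c³/6)·n^{3(1−α)} = (5³/6)·n^{1.5} → ∞; triangles are abundant w.h.p.

E[X] ≈ 11941.99044; in regime p = Θ(1/n^{1/2}) E[X] diverges (above the triangle threshold p ~ 1/n).


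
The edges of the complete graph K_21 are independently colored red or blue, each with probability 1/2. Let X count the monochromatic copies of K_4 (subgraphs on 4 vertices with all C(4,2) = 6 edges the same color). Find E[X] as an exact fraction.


Let X = Σ_S X_S over the C(21, 4) = 5985 subsets S of size 4, where X_S = 1 if the K_4 on S is monochromatic.
For a fixed S, the K_4 on S has C(4, 2) = 6 edges. P[all 6 edges red] = (1/2)^6, and likewise for blue, so P[monochromatic] = 2·(1/2)^6 = 2^{1 − 6} = 1/32.
By linearity of expectation: E[X] = C(21, 4) · 2^{1 − 6} = 5985 · 1/32 = 5985/32.
Numerically: E[X] ≈ 187.031.

E[X] = C(21,4)·2^(1−C(4,2)) = 5985/32 ≈ 187.031.


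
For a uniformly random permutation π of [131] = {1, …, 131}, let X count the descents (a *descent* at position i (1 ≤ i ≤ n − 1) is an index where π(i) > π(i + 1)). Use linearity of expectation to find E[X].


Write X = Σ X_I over i = 1, …, 130, with X_I the indicator of one descent.
There are 130 indicators.
For each fixed i, the pair (π(i), π(i+1)) is a uniformly random ordered pair of distinct values from {1, …, 131}; by symmetry P[π(i) > π(i+1)] = 1/2.
By linearity: E[X] = 130 · (1/2) = (131 − 1) · (1/2) = 65 ≈ 65.0000.

E[X] = 65 = 65.0000.


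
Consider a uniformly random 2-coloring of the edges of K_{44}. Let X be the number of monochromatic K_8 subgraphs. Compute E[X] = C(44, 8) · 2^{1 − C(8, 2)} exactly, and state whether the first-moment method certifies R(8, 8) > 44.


E[X] = C(44, 8) · 2^{1 − 28} = 177232627 · 2^{−27} = 177232627/134217728.
As a reduced fraction: E[X] = 177232627/134217728 ≈ 1.3204860.
Is E[X] < 1? NO.
Since E[X] ≥ 1, the first-moment bound is inconclusive at n = 44; it does NOT by itself certify R(8, 8) > 44.

E[X] = 177232627/134217728 ≈ 1.3204860; E[X] ≥ 1; first-moment method inconclusive here.


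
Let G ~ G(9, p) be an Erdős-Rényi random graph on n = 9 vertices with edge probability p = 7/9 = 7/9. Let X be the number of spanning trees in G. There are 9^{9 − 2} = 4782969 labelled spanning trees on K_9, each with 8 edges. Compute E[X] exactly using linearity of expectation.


K_9 has 9^{9 − 2} = 4782969 labelled spanning trees.
For each such spanning tree H, let X_H = 1 if all 8 edges of H are present in G. Then P[X_H = 1] = p^{8} = (7/9)^{8} = 5764801/43046721.
By linearity of expectation: E[X] = Σ_H E[X_H] = 4782969 · p^{8} = 4782969 · 5764801/43046721 = 5764801/9.
Numerically: E[X] ≈ 6.41e+05.

E[X] = 4782969 · (7/9)^{8} = 5764801/9 ≈ 6.41e+05.


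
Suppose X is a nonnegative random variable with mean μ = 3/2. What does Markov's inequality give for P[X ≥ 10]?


μ = E[X] = 3/2, a = 10.
Markov: P[X ≥ 10] ≤ μ/a = (3/2)/10 = 3/20.
Numerically: ≈ 0.15000.
(Since a = 10 > μ = 1.50000, the bound 3/20 is < 1 and informative.)

P[X ≥ 10] ≤ 3/20 ≈ 0.15000.


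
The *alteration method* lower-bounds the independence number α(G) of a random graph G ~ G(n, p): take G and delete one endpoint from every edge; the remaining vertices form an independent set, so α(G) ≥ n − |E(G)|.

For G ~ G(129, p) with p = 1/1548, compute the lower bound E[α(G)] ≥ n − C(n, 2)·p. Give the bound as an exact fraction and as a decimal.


E[|E(G)|] = C(129, 2)·p = 8256 · (1/1548) = 16/3.
E[α(G)] ≥ n − E[|E(G)|] = 129 − 16/3 = 371/3.
Numerically: ≈ 123.6667.
(This is only a lower bound; the true E[α(G)] may be larger.)

E[α(G)] ≥ 371/3 ≈ 123.6667.


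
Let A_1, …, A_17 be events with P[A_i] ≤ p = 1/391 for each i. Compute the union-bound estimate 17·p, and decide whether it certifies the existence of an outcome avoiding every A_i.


Union bound: P[∪_{i=1}^{17} A_i] ≤ Σ_i P[A_i] ≤ 17·p = 17·(1/391) = 1/23.
Numerically: 1/23 ≈ 0.0435.
Is 1/23 < 1? YES.
Since P[∪ A_i] ≤ 1/23 < 1, the complement has P[∩ A_i^c] ≥ 1 − 1/23 = 22/23 > 0, so some outcome avoids every A_i.

17·p = 1/23 ≈ 0.0435; existence CERTIFIED by the union bound.


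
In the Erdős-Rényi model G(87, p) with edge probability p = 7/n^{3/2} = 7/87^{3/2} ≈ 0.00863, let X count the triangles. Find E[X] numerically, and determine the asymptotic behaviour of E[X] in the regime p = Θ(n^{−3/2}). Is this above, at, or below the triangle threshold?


Number of potential triangles: C(87, 3) = 105995.
Each occurs with probability p³ ≈ (0.00863)³ ≈ 6.41885e-07.
By linearity: E[X] = C(87, 3)·p³ ≈ 105995 · 6.41885e-07 ≈ 0.068.
Since α = 3/2 > 1, p = c/n^{3/2} = o(1/n) is below the triangle threshold p ~ 1/n. Asymptotically E[X] ~ (c³/6)·n^{3(1−α)} = (7³/6)·n^{-1.5} → 0, so by Markov's inequality G has no triangles w.h.p.

E[X] ≈ 0.068; in regime p = Θ(1/n^{3/2}) E[X] tends to 0 (below the triangle threshold p ~ 1/n).


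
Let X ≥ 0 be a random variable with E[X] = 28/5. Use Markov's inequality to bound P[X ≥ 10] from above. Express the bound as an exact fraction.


μ = E[X] = 28/5, a = 10.
Markov: P[X ≥ 10] ≤ μ/a = (28/5)/10 = 14/25.
Numerically: ≈ 0.560000.
(Since a = 10 > μ = 5.600000, the bound 14/25 is < 1 and informative.)

P[X ≥ 10] ≤ 14/25 ≈ 0.560000.


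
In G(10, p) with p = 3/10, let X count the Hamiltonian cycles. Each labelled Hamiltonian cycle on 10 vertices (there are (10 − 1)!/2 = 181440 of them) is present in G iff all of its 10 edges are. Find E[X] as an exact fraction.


K_10 has (10 − 1)!/2 = 181440 labelled Hamiltonian cycles.
For each such Hamiltonian cycle H, let X_H = 1 if all 10 edges of H are present in G. Then P[X_H = 1] = p^{10} = (3/10)^{10} = 59049/10000000000.
Summing the indicators: E[X] = Σ_H E[X_H] = 181440 · p^{10} = 181440 · 59049/10000000000 = 33480783/31250000.
Numerically: E[X] ≈ 1.071.

E[X] = 181440 · (3/10)^{10} = 33480783/31250000 ≈ 1.071.


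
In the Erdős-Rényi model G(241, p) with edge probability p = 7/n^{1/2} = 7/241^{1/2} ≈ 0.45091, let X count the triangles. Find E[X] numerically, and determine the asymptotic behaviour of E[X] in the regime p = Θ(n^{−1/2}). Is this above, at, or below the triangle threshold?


Number of potential triangles: C(241, 3) = 2303960.
Each occurs with probability p³ ≈ (0.45091)³ ≈ 9.1678723e-02.
By linearity: E[X] = C(241, 3)·p³ ≈ 2303960 · 9.1678723e-02 ≈ 211224.11105.
Since α = 1/2 < 1, p = c/n^{1/2} ≫ 1/n is above the triangle threshold p ~ 1/n. Asymptotically E[X] ~ (c³/6)·n^{3(1−α)} = (7³/6)·n^{1.5} → ∞; triangles are abundant w.h.p.

E[X] ≈ 211224.11105; in regime p = Θ(1/n^{1/2}) E[X] diverges (above the triangle threshold p ~ 1/n).


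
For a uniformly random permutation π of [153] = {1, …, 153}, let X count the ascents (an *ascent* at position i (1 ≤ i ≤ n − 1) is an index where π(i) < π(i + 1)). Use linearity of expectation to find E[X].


Write X = Σ X_I over i = 1, …, 152, with X_I the indicator of one ascent.
There are 152 indicators.
For each fixed i, the pair (π(i), π(i+1)) is a uniformly random ordered pair of distinct values from {1, …, 153}; by symmetry P[π(i) < π(i+1)] = 1/2.
By linearity: E[X] = 152 · (1/2) = (153 − 1) · (1/2) = 76 ≈ 76.000.

E[X] = 76 = 76.000.


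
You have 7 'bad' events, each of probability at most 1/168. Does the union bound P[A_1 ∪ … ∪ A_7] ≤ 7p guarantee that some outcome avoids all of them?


Union bound: P[∪_{i=1}^{7} A_i] ≤ Σ_i P[A_i] ≤ 7·p = 7·(1/168) = 1/24.
Numerically: 1/24 ≈ 0.0416667.
Is 1/24 < 1? YES.
Since P[∪ A_i] ≤ 1/24 < 1, the complement has P[∩ A_i^c] ≥ 1 − 1/24 = 23/24 > 0, so some outcome avoids every A_i.

7·p = 1/24 ≈ 0.0416667; existence CERTIFIED by the union bound.


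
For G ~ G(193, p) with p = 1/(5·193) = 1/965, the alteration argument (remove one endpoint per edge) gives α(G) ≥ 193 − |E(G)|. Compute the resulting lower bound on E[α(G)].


E[|E(G)|] = C(193, 2)·p = 18528 · (1/965) = 96/5.
E[α(G)] ≥ n − E[|E(G)|] = 193 − 96/5 = 869/5.
Numerically: ≈ 173.800000.
(This is only a lower bound; the true E[α(G)] may be larger.)

E[α(G)] ≥ 869/5 ≈ 173.800000.


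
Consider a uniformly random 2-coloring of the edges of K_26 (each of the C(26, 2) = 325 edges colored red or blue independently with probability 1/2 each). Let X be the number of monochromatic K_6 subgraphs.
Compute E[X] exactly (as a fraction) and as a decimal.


Let X = Σ_S X_S over the C(26, 6) = 230230 subsets S of size 6, where X_S = 1 if the K_6 on S is monochromatic.
For a fixed S, the K_6 on S has C(6, 2) = 15 edges. P[all 15 edges red] = (1/2)^15, and likewise for blue, so P[monochromatic] = 2·(1/2)^15 = 2^{1 − 15} = 1/16384.
By linearity: E[X] = C(26, 6) · 2^{1 − 15} = 230230 · 1/16384 = 115115/8192.
Numerically: E[X] ≈ 14.0521.

E[X] = C(26,6)·2^(1−C(6,2)) = 115115/8192 ≈ 14.0521.


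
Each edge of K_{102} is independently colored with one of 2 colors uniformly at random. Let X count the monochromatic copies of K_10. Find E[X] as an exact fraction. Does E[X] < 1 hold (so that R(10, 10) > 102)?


E[X] = C(102, 10) · 2^{1 − 45} = 21300860967540 · 2^{−44} = 21300860967540/17592186044416.
As a reduced fraction: E[X] = 5325215241885/4398046511104 ≈ 1.2108138.
Is E[X] < 1? NO.
Since E[X] ≥ 1, the first-moment bound is inconclusive at n = 102; it does NOT by itself certify R(10, 10) > 102.

E[X] = 5325215241885/4398046511104 ≈ 1.2108138; E[X] ≥ 1; first-moment method inconclusive here.


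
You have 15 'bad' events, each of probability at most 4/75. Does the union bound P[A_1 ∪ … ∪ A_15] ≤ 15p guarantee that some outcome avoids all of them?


Union bound: P[∪_{i=1}^{15} A_i] ≤ Σ_i P[A_i] ≤ 15·p = 15·(4/75) = 4/5.
Numerically: 4/5 ≈ 0.80000.
Is 4/5 < 1? YES.
Since P[∪ A_i] ≤ 4/5 < 1, the complement has P[∩ A_i^c] ≥ 1 − 4/5 = 1/5 > 0, so some outcome avoids every A_i.

15·p = 4/5 ≈ 0.80000; existence CERTIFIED by the union bound.


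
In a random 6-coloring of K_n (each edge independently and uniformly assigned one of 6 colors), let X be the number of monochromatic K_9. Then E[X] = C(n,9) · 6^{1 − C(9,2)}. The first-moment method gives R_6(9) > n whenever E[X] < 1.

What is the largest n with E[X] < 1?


We need C(n, 9) · 6^{1 − 36} < 1, i.e. C(n, 9) < 6^{36 − 1} = 1719070799748422591028658176.
Check values of n near the boundary:
  n = 4403: C(4403, 9) = 1699894433046281918452233150; 1699894433046281918452233150 < 1719070799748422591028658176? YES
  n = 4404: C(4404, 9) = 1703375445537161676647015880; 1703375445537161676647015880 < 1719070799748422591028658176? YES
  n = 4405: C(4405, 9) = 1706862792900636302463627150; 1706862792900636302463627150 < 1719070799748422591028658176? YES
  n = 4406: C(4406, 9) = 1710356485221788389505285700; 1710356485221788389505285700 < 1719070799748422591028658176? YES
  n = 4407: C(4407, 9) = 1713856532599459170657070050; 1713856532599459170657070050 < 1719070799748422591028658176? YES
  n = 4408: C(4408, 9) = 1717362945146264156457459600; 1717362945146264156457459600 < 1719070799748422591028658176? YES
  n = 4409: C(4409, 9) = 1720875732988608787686577131; 1720875732988608787686577131 < 1719070799748422591028658176? NO
The largest n with C(n, 9) < 1719070799748422591028658176 is n = 4408 (where E[X] = 35778394690547169926197075/35813974994758803979763712 ≈ 0.9990065). Hence R_6(9) > 4408, i.e. R_6(9) ≥ 4409.

Largest n = 4408; hence R_6(9) > 4408.


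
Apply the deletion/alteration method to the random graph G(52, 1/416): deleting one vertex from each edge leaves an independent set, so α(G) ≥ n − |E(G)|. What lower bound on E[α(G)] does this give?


E[|E(G)|] = C(52, 2)·p = 1326 · (1/416) = 51/16.
E[α(G)] ≥ n − E[|E(G)|] = 52 − 51/16 = 781/16.
Numerically: ≈ 48.8125.
(This is only a lower bound; the true E[α(G)] may be larger.)

E[α(G)] ≥ 781/16 ≈ 48.8125.


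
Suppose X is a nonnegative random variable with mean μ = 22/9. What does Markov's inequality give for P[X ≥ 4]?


μ = E[X] = 22/9, a = 4.
Markov: P[X ≥ 4] ≤ μ/a = (22/9)/4 = 11/18.
Numerically: ≈ 0.611.
(Since a = 4 > μ = 2.444, the bound 11/18 is < 1 and informative.)

P[X ≥ 4] ≤ 11/18 ≈ 0.611.


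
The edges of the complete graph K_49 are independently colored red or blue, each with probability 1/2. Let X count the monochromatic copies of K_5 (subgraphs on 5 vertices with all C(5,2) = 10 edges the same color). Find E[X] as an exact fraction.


Let X = Σ_S X_S over the C(49, 5) = 1906884 subsets S of size 5, where X_S = 1 if the K_5 on S is monochromatic.
For a fixed S, the K_5 on S has C(5, 2) = 10 edges. P[all 10 edges red] = (1/2)^10, and likewise for blue, so P[monochromatic] = 2·(1/2)^10 = 2^{1 − 10} = 1/512.
Summing: E[X] = C(49, 5) · 2^{1 − 10} = 1906884 · 1/512 = 476721/128.
Numerically: E[X] ≈ 3724.383.

E[X] = C(49,5)·2^(1−C(5,2)) = 476721/128 ≈ 3724.383.
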